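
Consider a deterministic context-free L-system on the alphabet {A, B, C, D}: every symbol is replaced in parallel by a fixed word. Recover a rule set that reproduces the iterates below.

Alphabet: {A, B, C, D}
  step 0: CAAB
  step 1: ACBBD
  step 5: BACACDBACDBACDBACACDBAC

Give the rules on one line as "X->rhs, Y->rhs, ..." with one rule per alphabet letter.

  step 0 ⇒ step 1: CAAB ⇒ AC·B·B·D
    A ↦ B
    B ↦ D
    C ↦ AC
    D ↦ AC  (constrained at step 1)

A->B, B->D, C->AC, D->AC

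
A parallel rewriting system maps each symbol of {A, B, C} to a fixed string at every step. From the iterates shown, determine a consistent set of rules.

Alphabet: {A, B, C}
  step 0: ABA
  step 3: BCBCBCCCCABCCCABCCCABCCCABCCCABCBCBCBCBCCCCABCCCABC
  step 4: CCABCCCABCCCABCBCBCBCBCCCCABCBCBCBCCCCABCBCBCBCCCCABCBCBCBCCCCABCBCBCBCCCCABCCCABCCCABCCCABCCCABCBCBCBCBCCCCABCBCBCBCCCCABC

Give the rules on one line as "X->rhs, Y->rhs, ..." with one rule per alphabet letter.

  step 3 ⇒ step 4: BCBCBCCCCABCCCABCCCABCCCABCCCABCBCBCBCBCCCCABCCCABC ⇒ CCA·BC·CCA·BC·CCA·BC·BC·BC·BC·BCC·CCA·BC·BC·BC·BCC·CCA·BC·BC·BC·BCC·CCA·BC·BC·BC·BCC·CCA·BC·BC·BC·BCC·CCA·BC·CCA·BC·CCA·BC·CCA·BC·CCA·BC·BC·BC·BC·BCC·CCA·BC·BC·BC·BCC·CCA·BC
    A ↦ BCC
    B ↦ CCA
    C ↦ BC

A->BCC, B->CCA, C->BC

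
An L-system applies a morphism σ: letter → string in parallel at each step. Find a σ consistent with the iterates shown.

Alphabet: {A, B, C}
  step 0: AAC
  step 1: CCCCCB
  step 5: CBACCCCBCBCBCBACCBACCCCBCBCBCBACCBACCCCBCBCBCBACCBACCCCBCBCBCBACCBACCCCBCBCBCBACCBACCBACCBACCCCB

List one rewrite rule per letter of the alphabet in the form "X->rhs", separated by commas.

  step 0 ⇒ step 1: AAC ⇒ CC·CC·CB
    A ↦ CC
    C ↦ CB
    B ↦ AC  (constrained at step 1)

A->CC, B->AC, C->CB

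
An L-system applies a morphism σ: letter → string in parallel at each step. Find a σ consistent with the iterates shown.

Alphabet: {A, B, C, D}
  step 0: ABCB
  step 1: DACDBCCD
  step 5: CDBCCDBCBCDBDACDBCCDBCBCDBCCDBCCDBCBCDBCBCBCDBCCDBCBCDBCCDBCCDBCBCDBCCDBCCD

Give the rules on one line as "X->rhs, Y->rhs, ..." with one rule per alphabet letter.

A->DA, B->CD, C->BC, D->B

  step 0 ⇒ step 1: ABCB ⇒ DA·CD·BC·CD
    A ↦ DA
    B ↦ CD
    C ↦ BC
    D ↦ B  (constrained at step 1)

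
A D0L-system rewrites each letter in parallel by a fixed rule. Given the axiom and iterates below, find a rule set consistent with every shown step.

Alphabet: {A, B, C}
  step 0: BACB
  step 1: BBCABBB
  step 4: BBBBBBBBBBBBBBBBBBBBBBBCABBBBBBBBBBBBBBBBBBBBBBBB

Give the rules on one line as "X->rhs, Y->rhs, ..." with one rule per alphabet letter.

A->CA, B->BB, C->B

  step 0 ⇒ step 1: BACB ⇒ BB·CA·B·BB
    A ↦ CA
    B ↦ BB
    C ↦ B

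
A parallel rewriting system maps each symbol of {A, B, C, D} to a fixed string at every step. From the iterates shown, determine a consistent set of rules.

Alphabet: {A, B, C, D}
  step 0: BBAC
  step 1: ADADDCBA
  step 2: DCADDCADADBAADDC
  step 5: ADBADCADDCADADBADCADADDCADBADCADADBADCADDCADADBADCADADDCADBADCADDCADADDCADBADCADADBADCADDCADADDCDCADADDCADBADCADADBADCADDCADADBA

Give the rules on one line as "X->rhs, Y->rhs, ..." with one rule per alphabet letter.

A->DC, B->AD, C->BA, D->AD

  step 1 ⇒ step 2: ADADDCBA ⇒ DC·AD·DC·AD·AD·BA·AD·DC
    A ↦ DC
    B ↦ AD
    C ↦ BA
    D ↦ AD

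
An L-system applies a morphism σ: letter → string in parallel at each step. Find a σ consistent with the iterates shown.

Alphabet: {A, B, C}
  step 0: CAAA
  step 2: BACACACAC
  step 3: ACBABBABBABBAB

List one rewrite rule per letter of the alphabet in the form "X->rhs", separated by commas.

A->B, B->AC, C->AB

  step 2 ⇒ step 3: BACACACAC ⇒ AC·B·AB·B·AB·B·AB·B·AB
    A ↦ B
    B ↦ AC
    C ↦ AB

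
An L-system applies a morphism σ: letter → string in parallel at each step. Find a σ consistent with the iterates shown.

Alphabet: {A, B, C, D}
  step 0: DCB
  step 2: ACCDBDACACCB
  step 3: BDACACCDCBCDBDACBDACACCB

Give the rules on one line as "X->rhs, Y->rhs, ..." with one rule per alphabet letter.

A->BD, B->CB, C->AC, D->CD

  step 2 ⇒ step 3: ACCDBDACACCB ⇒ BD·AC·AC·CD·CB·CD·BD·AC·BD·AC·AC·CB
    A ↦ BD
    B ↦ CB
    C ↦ AC
    D ↦ CD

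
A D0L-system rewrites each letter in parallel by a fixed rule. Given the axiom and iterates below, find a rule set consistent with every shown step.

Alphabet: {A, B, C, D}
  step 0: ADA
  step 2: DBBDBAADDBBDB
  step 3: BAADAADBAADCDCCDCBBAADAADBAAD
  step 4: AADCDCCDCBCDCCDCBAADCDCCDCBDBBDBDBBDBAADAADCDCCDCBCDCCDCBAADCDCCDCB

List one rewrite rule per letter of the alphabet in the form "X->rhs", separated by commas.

A->CDC, B->AAD, C->DB, D->B

  step 3 ⇒ step 4: BAADAADBAADCDCCDCBBAADAADBAAD ⇒ AAD·CDC·CDC·B·CDC·CDC·B·AAD·CDC·CDC·B·DB·B·DB·DB·B·DB·AAD·AAD·CDC·CDC·B·CDC·CDC·B·AAD·CDC·CDC·B
    A ↦ CDC
    B ↦ AAD
    C ↦ DB
    D ↦ B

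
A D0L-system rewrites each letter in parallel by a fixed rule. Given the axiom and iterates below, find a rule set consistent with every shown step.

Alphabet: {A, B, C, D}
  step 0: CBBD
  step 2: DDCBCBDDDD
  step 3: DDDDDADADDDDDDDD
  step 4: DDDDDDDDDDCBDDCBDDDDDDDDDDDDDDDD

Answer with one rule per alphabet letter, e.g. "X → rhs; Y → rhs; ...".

A->CB, B->A, C->D, D->DD

  step 3 ⇒ step 4: DDDDDADADDDDDDDD ⇒ DD·DD·DD·DD·DD·CB·DD·CB·DD·DD·DD·DD·DD·DD·DD·DD
    A ↦ CB
    D ↦ DD
  step 2 ⇒ step 3: DDCBCBDDDD ⇒ DD·DD·D·A·D·A·DD·DD·DD·DD
    B ↦ A
  step 2 ⇒ step 3: DDCBCBDDDD ⇒ DD·DD·D·A·D·A·DD·DD·DD·DD
    C ↦ D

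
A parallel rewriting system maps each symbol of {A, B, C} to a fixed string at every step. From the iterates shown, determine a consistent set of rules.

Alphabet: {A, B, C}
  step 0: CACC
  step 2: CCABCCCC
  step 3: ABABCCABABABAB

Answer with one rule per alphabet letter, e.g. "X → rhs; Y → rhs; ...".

A->C, B->C, C->AB

  step 2 ⇒ step 3: CCABCCCC ⇒ AB·AB·C·C·AB·AB·AB·AB
    A ↦ C
    B ↦ C
    C ↦ AB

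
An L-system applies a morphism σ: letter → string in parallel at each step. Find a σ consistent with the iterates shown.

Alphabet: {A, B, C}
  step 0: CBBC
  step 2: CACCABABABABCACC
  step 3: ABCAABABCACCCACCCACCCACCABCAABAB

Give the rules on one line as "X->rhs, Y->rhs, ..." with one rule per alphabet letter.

A->CA, B->CC, C->AB

  step 2 ⇒ step 3: CACCABABABABCACC ⇒ AB·CA·AB·AB·CA·CC·CA·CC·CA·CC·CA·CC·AB·CA·AB·AB
    A ↦ CA
    B ↦ CC
    C ↦ AB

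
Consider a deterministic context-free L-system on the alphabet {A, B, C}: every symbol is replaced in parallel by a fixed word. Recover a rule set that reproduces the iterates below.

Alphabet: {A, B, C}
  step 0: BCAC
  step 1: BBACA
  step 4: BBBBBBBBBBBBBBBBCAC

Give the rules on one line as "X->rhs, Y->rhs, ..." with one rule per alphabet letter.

A->C, B->BB, C->A

  step 0 ⇒ step 1: BCAC ⇒ BB·A·C·A
    A ↦ C
    B ↦ BB
    C ↦ A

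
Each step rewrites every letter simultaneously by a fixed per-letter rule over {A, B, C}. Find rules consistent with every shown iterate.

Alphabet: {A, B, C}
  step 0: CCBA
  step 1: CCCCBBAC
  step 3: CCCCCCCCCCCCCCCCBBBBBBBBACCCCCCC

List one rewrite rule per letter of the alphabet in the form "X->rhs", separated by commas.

A->AC, B->BB, C->CC

  step 0 ⇒ step 1: CCBA ⇒ CC·CC·BB·AC
    A ↦ AC
    B ↦ BB
    C ↦ CC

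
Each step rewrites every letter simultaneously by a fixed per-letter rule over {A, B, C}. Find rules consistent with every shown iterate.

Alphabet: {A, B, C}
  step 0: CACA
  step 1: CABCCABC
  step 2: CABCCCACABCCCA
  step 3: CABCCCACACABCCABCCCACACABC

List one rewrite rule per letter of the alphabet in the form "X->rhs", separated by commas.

  step 2 ⇒ step 3: CABCCCACABCCCA ⇒ CA·BC·C·CA·CA·CA·BC·CA·BC·C·CA·CA·CA·BC
    A ↦ BC
    B ↦ C
    C ↦ CA

A->BC, B->C, C->CA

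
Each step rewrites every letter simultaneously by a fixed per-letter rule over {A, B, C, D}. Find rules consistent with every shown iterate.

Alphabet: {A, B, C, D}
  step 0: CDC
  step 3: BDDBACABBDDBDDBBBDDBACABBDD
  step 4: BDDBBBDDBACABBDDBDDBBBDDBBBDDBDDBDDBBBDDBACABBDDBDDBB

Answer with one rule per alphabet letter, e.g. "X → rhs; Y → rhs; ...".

  step 3 ⇒ step 4: BDDBACABBDDBDDBBBDDBACABBDD ⇒ BDD·B·B·BDD·B·ACA·B·BDD·BDD·B·B·BDD·B·B·BDD·BDD·BDD·B·B·BDD·B·ACA·B·BDD·BDD·B·B
    A ↦ B
    B ↦ BDD
    C ↦ ACA
    D ↦ B

A->B, B->BDD, C->ACA, D->B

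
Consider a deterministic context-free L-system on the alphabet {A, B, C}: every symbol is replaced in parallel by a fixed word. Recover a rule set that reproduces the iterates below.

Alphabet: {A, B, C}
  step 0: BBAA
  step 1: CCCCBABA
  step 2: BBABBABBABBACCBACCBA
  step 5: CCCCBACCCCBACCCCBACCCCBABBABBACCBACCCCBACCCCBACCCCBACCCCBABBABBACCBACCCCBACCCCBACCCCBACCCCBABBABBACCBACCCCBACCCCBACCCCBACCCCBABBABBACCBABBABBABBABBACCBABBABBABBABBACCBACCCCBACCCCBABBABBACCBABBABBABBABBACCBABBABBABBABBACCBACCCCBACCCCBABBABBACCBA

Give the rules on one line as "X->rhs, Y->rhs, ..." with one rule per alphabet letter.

  step 1 ⇒ step 2: CCCCBABA ⇒ BBA·BBA·BBA·BBA·CC·BA·CC·BA
    A ↦ BA
    B ↦ CC
    C ↦ BBA

A->BA, B->CC, C->BBA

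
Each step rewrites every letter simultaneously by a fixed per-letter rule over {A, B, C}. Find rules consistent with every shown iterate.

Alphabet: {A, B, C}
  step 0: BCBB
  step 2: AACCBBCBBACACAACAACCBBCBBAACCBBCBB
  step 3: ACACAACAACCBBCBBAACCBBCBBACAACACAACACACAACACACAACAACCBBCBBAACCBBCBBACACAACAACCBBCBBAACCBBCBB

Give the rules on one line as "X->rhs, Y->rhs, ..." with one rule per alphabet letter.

  step 2 ⇒ step 3: AACCBBCBBACACAACAACCBBCBBAACCBBCBB ⇒ AC·AC·AAC·AAC·CBB·CBB·AAC·CBB·CBB·AC·AAC·AC·AAC·AC·AC·AAC·AC·AC·AAC·AAC·CBB·CBB·AAC·CBB·CBB·AC·AC·AAC·AAC·CBB·CBB·AAC·CBB·CBB
    A ↦ AC
    B ↦ CBB
    C ↦ AAC

A->AC, B->CBB, C->AAC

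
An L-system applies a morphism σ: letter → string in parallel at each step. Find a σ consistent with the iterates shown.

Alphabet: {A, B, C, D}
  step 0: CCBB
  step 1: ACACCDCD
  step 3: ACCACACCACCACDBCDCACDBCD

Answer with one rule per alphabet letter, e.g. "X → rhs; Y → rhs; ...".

  step 0 ⇒ step 1: CCBB ⇒ AC·AC·CD·CD
    B ↦ CD
    C ↦ AC
    A ↦ C  (constrained at step 1)
    D ↦ DB  (constrained at step 1)

A->C, B->CD, C->AC, D->DB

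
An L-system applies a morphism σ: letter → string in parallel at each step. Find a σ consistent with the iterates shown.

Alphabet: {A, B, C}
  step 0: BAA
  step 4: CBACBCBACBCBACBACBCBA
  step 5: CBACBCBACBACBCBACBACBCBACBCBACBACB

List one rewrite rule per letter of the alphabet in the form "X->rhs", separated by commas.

A->CB, B->A, C->CB

  step 4 ⇒ step 5: CBACBCBACBCBACBACBCBA ⇒ CB·A·CB·CB·A·CB·A·CB·CB·A·CB·A·CB·CB·A·CB·CB·A·CB·A·CB
    A ↦ CB
    B ↦ A
    C ↦ CB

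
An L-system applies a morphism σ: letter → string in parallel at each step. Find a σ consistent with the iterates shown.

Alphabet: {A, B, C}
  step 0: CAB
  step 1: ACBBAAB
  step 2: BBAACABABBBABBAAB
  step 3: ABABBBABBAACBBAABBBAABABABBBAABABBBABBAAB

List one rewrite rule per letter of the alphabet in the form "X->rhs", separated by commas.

  step 2 ⇒ step 3: BBAACABABBBABBAAB ⇒ AB·AB·BBA·BBA·AC·BBA·AB·BBA·AB·AB·AB·BBA·AB·AB·BBA·BBA·AB
    A ↦ BBA
    B ↦ AB
    C ↦ AC

A->BBA, B->AB, C->AC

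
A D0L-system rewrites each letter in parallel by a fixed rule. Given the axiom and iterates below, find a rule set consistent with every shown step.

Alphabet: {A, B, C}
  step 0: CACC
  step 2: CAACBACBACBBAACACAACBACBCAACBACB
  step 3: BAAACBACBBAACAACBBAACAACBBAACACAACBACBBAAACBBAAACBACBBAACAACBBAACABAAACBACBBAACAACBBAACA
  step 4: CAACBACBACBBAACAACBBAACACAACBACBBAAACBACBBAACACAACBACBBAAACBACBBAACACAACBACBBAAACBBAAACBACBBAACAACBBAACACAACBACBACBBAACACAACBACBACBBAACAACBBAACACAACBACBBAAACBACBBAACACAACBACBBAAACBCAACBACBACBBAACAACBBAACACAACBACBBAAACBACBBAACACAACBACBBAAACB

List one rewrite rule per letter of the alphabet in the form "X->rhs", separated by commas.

  step 3 ⇒ step 4: BAAACBACBBAACAACBBAACAACBBAACACAACBACBBAAACBBAAACBACBBAACAACBBAACABAAACBACBBAACAACBBAACA ⇒ CA·ACB·ACB·ACB·BAA·CA·ACB·BAA·CA·CA·ACB·ACB·BAA·ACB·ACB·BAA·CA·CA·ACB·ACB·BAA·ACB·ACB·BAA·CA·CA·ACB·ACB·BAA·ACB·BAA·ACB·ACB·BAA·CA·ACB·BAA·CA·CA·ACB·ACB·ACB·BAA·CA·CA·ACB·ACB·ACB·BAA·CA·ACB·BAA·CA·CA·ACB·ACB·BAA·ACB·ACB·BAA·CA·CA·ACB·ACB·BAA·ACB·CA·ACB·ACB·ACB·BAA·CA·ACB·BAA·CA·CA·ACB·ACB·BAA·ACB·ACB·BAA·CA·CA·ACB·ACB·BAA·ACB
    A ↦ ACB
    B ↦ CA
    C ↦ BAA

A->ACB, B->CA, C->BAA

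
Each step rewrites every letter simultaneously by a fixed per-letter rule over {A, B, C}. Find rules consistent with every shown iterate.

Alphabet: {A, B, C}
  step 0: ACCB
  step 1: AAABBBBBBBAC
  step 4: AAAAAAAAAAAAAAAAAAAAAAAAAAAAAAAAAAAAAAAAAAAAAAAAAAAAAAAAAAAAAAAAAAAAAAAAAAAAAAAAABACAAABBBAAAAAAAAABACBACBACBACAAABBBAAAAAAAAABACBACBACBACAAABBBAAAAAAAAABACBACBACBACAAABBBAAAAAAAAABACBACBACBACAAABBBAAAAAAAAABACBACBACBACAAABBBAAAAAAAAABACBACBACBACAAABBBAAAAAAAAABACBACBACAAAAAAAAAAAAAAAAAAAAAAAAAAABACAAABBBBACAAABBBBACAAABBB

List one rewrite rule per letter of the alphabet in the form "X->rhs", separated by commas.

A->AAA, B->BAC, C->BBB

  step 0 ⇒ step 1: ACCB ⇒ AAA·BBB·BBB·BAC
    A ↦ AAA
    B ↦ BAC
    C ↦ BBB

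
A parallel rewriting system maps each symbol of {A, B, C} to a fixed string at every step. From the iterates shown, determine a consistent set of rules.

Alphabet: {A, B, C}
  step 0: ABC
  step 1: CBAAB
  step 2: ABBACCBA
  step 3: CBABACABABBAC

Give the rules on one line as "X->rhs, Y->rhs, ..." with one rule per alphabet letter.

A->C, B->BA, C->AB

  step 2 ⇒ step 3: ABBACCBA ⇒ C·BA·BA·C·AB·AB·BA·C
    A ↦ C
    B ↦ BA
    C ↦ AB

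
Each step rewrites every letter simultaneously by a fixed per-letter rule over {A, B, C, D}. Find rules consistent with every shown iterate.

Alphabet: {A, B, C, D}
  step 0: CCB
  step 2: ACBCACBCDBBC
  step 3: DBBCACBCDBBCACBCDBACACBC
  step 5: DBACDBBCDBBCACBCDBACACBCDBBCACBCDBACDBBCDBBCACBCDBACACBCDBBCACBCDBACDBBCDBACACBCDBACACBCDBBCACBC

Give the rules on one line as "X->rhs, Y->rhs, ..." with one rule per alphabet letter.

  step 2 ⇒ step 3: ACBCACBCDBBC ⇒ DB·BC·AC·BC·DB·BC·AC·BC·DB·AC·AC·BC
    A ↦ DB
    B ↦ AC
    C ↦ BC
    D ↦ DB

A->DB, B->AC, C->BC, D->DB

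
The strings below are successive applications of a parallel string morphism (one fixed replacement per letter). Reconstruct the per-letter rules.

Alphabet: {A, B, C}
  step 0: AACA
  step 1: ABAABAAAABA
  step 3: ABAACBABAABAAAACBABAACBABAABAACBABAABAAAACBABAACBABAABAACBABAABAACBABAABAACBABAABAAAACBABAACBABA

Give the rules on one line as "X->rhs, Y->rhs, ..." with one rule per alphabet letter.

  step 0 ⇒ step 1: AACA ⇒ ABA·ABA·AA·ABA
    A ↦ ABA
    C ↦ AA
    B ↦ ACB  (constrained at step 1)

A->ABA, B->ACB, C->AA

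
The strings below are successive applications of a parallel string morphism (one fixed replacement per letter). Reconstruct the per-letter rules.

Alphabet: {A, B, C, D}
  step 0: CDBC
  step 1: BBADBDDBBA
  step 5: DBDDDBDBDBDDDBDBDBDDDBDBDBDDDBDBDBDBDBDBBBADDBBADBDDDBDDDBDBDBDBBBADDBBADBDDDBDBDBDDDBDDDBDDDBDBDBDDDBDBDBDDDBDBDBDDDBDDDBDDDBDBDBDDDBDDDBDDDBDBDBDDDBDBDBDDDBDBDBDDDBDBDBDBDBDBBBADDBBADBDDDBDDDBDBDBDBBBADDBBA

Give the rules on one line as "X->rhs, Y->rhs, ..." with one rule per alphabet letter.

A->CBC, B->DD, C->BBA, D->DB

  step 0 ⇒ step 1: CDBC ⇒ BBA·DB·DD·BBA
    B ↦ DD
    C ↦ BBA
    D ↦ DB
    A ↦ CBC  (constrained at step 1)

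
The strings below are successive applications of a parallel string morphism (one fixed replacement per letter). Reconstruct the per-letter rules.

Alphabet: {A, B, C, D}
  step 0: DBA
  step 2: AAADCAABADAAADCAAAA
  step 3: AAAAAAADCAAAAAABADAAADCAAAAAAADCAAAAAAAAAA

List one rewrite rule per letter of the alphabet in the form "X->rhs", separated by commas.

  step 2 ⇒ step 3: AAADCAABADAAADCAAAA ⇒ AA·AA·AA·ADC·AA·AA·AA·BAD·AA·ADC·AA·AA·AA·ADC·AA·AA·AA·AA·AA
    A ↦ AA
    B ↦ BAD
    C ↦ AA
    D ↦ ADC

A->AA, B->BAD, C->AA, D->ADC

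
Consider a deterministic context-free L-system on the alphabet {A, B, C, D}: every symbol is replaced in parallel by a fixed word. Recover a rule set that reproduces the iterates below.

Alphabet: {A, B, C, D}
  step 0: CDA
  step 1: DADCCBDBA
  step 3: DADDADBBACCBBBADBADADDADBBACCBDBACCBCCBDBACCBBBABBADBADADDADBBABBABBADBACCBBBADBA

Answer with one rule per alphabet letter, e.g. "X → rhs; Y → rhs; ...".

  step 0 ⇒ step 1: CDA ⇒ DAD·CCB·DBA
    A ↦ DBA
    C ↦ DAD
    D ↦ CCB
    B ↦ BBA  (constrained at step 1)

A->DBA, B->BBA, C->DAD, D->CCB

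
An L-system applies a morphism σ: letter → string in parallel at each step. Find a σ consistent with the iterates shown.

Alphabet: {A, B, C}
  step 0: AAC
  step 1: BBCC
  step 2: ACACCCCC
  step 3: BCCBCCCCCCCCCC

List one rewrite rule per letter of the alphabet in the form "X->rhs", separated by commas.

  step 2 ⇒ step 3: ACACCCCC ⇒ B·CC·B·CC·CC·CC·CC·CC
    A ↦ B
    C ↦ CC
  step 1 ⇒ step 2: BBCC ⇒ AC·AC·CC·CC
    B ↦ AC

A->B, B->AC, C->CC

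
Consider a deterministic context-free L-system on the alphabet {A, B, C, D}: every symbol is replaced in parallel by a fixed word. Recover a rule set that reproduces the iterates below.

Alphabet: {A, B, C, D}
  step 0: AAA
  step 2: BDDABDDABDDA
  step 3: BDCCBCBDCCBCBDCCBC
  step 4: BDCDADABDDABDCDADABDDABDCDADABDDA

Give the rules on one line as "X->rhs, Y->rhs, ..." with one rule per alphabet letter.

  step 3 ⇒ step 4: BDCCBCBDCCBCBDCCBC ⇒ BD·C·DA·DA·BD·DA·BD·C·DA·DA·BD·DA·BD·C·DA·DA·BD·DA
    B ↦ BD
    C ↦ DA
    D ↦ C
  step 2 ⇒ step 3: BDDABDDABDDA ⇒ BD·C·C·BC·BD·C·C·BC·BD·C·C·BC
    A ↦ BC

A->BC, B->BD, C->DA, D->C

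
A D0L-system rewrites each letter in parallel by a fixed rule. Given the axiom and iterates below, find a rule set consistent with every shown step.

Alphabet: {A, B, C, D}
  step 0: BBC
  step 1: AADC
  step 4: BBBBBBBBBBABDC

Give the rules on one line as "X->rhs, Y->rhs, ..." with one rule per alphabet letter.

  step 0 ⇒ step 1: BBC ⇒ A·A·DC
    B ↦ A
    C ↦ DC
    A ↦ BB  (constrained at step 1)
    D ↦ B  (constrained at step 1)

A->BB, B->A, C->DC, D->B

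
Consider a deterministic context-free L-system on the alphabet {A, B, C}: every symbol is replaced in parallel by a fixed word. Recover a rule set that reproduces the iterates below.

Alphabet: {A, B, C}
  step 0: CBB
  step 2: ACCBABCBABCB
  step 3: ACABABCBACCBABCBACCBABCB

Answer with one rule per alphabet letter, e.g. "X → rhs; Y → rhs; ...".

A->AC, B->CB, C->AB

  step 2 ⇒ step 3: ACCBABCBABCB ⇒ AC·AB·AB·CB·AC·CB·AB·CB·AC·CB·AB·CB
    A ↦ AC
    B ↦ CB
    C ↦ AB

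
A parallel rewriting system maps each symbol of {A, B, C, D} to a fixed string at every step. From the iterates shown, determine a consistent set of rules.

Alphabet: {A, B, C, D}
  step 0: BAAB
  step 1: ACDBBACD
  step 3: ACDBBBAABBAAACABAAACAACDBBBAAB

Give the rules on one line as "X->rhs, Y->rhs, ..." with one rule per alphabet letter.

A->B, B->ACD, C->AA, D->ACA

  step 0 ⇒ step 1: BAAB ⇒ ACD·B·B·ACD
    A ↦ B
    B ↦ ACD
    C ↦ AA  (constrained at step 1)
    D ↦ ACA  (constrained at step 1)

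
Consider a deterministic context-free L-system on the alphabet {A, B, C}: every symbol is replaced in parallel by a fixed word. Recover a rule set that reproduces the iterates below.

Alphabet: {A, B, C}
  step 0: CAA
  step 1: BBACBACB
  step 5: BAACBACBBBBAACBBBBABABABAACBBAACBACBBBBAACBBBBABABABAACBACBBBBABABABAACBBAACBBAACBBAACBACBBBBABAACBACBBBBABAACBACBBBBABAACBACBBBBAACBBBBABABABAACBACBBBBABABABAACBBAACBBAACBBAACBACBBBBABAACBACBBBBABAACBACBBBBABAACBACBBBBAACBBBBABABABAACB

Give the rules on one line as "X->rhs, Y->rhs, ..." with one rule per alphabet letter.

A->ACB, B->BA, C->BB

  step 0 ⇒ step 1: CAA ⇒ BB·ACB·ACB
    A ↦ ACB
    C ↦ BB
    B ↦ BA  (constrained at step 1)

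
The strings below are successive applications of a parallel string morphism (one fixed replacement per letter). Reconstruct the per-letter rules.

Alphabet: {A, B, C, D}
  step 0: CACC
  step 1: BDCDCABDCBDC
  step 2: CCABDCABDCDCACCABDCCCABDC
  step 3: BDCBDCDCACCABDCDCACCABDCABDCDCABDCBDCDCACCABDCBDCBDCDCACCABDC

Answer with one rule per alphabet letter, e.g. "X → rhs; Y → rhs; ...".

A->DCA, B->CC, C->BDC, D->A

  step 2 ⇒ step 3: CCABDCABDCDCACCABDCCCABDC ⇒ BDC·BDC·DCA·CC·A·BDC·DCA·CC·A·BDC·A·BDC·DCA·BDC·BDC·DCA·CC·A·BDC·BDC·BDC·DCA·CC·A·BDC
    A ↦ DCA
    B ↦ CC
    C ↦ BDC
    D ↦ A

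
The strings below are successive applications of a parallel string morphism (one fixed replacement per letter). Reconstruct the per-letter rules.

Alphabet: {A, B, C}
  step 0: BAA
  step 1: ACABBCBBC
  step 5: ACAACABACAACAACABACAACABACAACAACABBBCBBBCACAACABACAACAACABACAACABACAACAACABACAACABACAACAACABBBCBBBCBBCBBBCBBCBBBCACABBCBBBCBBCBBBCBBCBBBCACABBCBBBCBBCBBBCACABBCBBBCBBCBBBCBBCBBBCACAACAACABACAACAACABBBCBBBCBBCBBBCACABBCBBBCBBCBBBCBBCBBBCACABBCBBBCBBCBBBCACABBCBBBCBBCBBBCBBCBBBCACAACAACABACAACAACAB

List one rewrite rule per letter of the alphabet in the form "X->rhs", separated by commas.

  step 0 ⇒ step 1: BAA ⇒ ACA·BBC·BBC
    A ↦ BBC
    B ↦ ACA
    C ↦ B  (constrained at step 1)

A->BBC, B->ACA, C->B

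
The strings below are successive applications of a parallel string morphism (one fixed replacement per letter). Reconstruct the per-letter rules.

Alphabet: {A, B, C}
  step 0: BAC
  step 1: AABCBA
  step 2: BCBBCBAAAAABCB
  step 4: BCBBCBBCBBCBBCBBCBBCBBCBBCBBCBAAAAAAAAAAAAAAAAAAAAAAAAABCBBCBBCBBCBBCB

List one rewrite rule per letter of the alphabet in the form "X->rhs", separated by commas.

A->BCB, B->AA, C->A

  step 1 ⇒ step 2: AABCBA ⇒ BCB·BCB·AA·A·AA·BCB
    A ↦ BCB
    B ↦ AA
    C ↦ A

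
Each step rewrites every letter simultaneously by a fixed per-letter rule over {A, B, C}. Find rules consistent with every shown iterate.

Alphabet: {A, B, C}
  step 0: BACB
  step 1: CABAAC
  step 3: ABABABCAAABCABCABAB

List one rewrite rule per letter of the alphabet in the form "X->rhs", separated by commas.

A->AB, B->C, C->AA

  step 0 ⇒ step 1: BACB ⇒ C·AB·AA·C
    A ↦ AB
    B ↦ C
    C ↦ AA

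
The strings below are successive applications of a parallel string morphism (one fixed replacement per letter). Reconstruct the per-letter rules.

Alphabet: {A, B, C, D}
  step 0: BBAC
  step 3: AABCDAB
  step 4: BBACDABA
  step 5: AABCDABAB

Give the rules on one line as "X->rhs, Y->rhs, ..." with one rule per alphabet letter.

A->B, B->A, C->CD, D->A

  step 4 ⇒ step 5: BBACDABA ⇒ A·A·B·CD·A·B·A·B
    A ↦ B
    B ↦ A
    C ↦ CD
    D ↦ A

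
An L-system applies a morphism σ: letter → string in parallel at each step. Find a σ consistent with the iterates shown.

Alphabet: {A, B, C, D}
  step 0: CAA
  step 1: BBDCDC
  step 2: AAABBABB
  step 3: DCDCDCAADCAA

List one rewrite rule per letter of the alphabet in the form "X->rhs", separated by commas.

A->DC, B->A, C->BB, D->A

  step 2 ⇒ step 3: AAABBABB ⇒ DC·DC·DC·A·A·DC·A·A
    A ↦ DC
    B ↦ A
  step 0 ⇒ step 1: CAA ⇒ BB·DC·DC
    C ↦ BB
  step 1 ⇒ step 2: BBDCDC ⇒ A·A·A·BB·A·BB
    D ↦ A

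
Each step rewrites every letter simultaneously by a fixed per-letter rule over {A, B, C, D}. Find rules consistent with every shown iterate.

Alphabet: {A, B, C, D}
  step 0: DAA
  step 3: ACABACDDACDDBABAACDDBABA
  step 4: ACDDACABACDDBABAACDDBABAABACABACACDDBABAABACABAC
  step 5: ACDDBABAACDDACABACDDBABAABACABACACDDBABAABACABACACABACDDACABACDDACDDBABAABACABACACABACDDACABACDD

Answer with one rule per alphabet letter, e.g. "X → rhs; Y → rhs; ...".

A->AC, B->AB, C->DD, D->BA

  step 4 ⇒ step 5: ACDDACABACDDBABAACDDBABAABACABACACDDBABAABACABAC ⇒ AC·DD·BA·BA·AC·DD·AC·AB·AC·DD·BA·BA·AB·AC·AB·AC·AC·DD·BA·BA·AB·AC·AB·AC·AC·AB·AC·DD·AC·AB·AC·DD·AC·DD·BA·BA·AB·AC·AB·AC·AC·AB·AC·DD·AC·AB·AC·DD
    A ↦ AC
    B ↦ AB
    C ↦ DD
    D ↦ BA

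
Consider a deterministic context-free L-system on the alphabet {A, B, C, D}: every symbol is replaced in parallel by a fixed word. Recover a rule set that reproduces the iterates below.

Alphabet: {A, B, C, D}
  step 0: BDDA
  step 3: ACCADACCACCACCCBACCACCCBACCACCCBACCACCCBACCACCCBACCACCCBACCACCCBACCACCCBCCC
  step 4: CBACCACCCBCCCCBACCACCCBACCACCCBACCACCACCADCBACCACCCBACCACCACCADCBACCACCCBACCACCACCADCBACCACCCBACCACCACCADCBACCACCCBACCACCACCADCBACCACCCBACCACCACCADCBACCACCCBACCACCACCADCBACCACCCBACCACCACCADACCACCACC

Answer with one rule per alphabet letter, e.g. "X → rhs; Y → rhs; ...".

  step 3 ⇒ step 4: ACCADACCACCACCCBACCACCCBACCACCCBACCACCCBACCACCCBACCACCCBACCACCCBACCACCCBCCC ⇒ CB·ACC·ACC·CB·CCC·CB·ACC·ACC·CB·ACC·ACC·CB·ACC·ACC·ACC·AD·CB·ACC·ACC·CB·ACC·ACC·ACC·AD·CB·ACC·ACC·CB·ACC·ACC·ACC·AD·CB·ACC·ACC·CB·ACC·ACC·ACC·AD·CB·ACC·ACC·CB·ACC·ACC·ACC·AD·CB·ACC·ACC·CB·ACC·ACC·ACC·AD·CB·ACC·ACC·CB·ACC·ACC·ACC·AD·CB·ACC·ACC·CB·ACC·ACC·ACC·AD·ACC·ACC·ACC
    A ↦ CB
    B ↦ AD
    C ↦ ACC
    D ↦ CCC

A->CB, B->AD, C->ACC, D->CCC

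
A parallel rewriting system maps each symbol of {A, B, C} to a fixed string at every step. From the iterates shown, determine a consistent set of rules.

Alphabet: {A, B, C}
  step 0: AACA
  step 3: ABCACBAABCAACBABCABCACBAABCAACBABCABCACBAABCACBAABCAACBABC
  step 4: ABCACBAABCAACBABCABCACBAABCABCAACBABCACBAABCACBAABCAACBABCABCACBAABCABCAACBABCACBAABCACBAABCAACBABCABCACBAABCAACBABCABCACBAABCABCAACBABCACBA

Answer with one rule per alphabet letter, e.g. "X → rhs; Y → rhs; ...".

  step 3 ⇒ step 4: ABCACBAABCAACBABCABCACBAABCAACBABCABCACBAABCACBAABCAACBABC ⇒ ABC·ACB·A·ABC·A·ACB·ABC·ABC·ACB·A·ABC·ABC·A·ACB·ABC·ACB·A·ABC·ACB·A·ABC·A·ACB·ABC·ABC·ACB·A·ABC·ABC·A·ACB·ABC·ACB·A·ABC·ACB·A·ABC·A·ACB·ABC·ABC·ACB·A·ABC·A·ACB·ABC·ABC·ACB·A·ABC·ABC·A·ACB·ABC·ACB·A
    A ↦ ABC
    B ↦ ACB
    C ↦ A

A->ABC, B->ACB, C->A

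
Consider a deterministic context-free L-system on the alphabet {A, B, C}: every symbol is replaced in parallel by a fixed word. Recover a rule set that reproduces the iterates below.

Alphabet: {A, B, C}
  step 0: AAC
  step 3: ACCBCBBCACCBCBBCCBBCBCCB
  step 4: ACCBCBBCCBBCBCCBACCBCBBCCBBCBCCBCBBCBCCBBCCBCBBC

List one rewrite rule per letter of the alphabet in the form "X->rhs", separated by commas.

A->AC, B->BC, C->CB

  step 3 ⇒ step 4: ACCBCBBCACCBCBBCCBBCBCCB ⇒ AC·CB·CB·BC·CB·BC·BC·CB·AC·CB·CB·BC·CB·BC·BC·CB·CB·BC·BC·CB·BC·CB·CB·BC
    A ↦ AC
    B ↦ BC
    C ↦ CB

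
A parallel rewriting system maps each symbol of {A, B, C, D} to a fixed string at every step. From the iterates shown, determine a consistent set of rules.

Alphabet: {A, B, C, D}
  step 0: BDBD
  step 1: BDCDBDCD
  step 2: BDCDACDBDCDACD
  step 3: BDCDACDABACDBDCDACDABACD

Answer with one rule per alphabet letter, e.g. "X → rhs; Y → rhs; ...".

A->AB, B->BD, C->A, D->CD

  step 2 ⇒ step 3: BDCDACDBDCDACD ⇒ BD·CD·A·CD·AB·A·CD·BD·CD·A·CD·AB·A·CD
    A ↦ AB
    B ↦ BD
    C ↦ A
    D ↦ CD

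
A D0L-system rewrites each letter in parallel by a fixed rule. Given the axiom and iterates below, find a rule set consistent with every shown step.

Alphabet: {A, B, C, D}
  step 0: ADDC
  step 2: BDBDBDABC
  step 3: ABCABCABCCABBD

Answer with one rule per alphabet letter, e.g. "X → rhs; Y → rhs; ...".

  step 2 ⇒ step 3: BDBDBDABC ⇒ AB·C·AB·C·AB·C·C·AB·BD
    A ↦ C
    B ↦ AB
    C ↦ BD
    D ↦ C

A->C, B->AB, C->BD, D->C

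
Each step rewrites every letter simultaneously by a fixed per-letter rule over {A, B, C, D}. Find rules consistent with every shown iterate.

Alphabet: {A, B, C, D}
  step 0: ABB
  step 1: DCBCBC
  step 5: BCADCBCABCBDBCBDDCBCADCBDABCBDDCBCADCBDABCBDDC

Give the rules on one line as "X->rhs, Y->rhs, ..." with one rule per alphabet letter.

A->DC, B->BC, C->A, D->BD

  step 0 ⇒ step 1: ABB ⇒ DC·BC·BC
    A ↦ DC
    B ↦ BC
    C ↦ A  (constrained at step 1)
    D ↦ BD  (constrained at step 1)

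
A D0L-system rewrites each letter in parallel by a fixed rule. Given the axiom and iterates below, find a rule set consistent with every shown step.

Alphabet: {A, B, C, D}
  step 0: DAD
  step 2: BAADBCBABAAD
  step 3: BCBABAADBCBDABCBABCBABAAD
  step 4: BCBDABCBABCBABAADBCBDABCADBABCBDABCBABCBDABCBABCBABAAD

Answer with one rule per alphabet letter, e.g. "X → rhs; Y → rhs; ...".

A->BA, B->BC, C->BDA, D->AD

  step 3 ⇒ step 4: BCBABAADBCBDABCBABCBABAAD ⇒ BC·BDA·BC·BA·BC·BA·BA·AD·BC·BDA·BC·AD·BA·BC·BDA·BC·BA·BC·BDA·BC·BA·BC·BA·BA·AD
    A ↦ BA
    B ↦ BC
    C ↦ BDA
    D ↦ AD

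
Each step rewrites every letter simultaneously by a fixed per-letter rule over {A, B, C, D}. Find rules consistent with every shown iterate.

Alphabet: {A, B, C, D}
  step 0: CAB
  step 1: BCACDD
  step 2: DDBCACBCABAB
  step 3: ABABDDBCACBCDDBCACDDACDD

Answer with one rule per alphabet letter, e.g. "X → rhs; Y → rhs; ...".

A->AC, B->DD, C->BC, D->AB

  step 2 ⇒ step 3: DDBCACBCABAB ⇒ AB·AB·DD·BC·AC·BC·DD·BC·AC·DD·AC·DD
    A ↦ AC
    B ↦ DD
    C ↦ BC
    D ↦ AB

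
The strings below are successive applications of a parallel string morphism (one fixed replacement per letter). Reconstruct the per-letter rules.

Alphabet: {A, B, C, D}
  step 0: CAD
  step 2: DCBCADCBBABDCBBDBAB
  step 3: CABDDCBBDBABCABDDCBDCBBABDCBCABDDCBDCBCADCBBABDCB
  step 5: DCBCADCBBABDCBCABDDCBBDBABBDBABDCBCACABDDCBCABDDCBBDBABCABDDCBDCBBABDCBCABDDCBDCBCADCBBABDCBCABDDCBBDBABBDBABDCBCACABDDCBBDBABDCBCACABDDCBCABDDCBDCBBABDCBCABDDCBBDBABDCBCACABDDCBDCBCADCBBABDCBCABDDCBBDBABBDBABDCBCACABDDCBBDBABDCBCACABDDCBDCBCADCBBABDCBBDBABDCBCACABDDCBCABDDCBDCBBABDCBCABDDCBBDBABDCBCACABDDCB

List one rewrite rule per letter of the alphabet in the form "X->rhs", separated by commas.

A->BAB, B->DCB, C->BD, D->CA

  step 2 ⇒ step 3: DCBCADCBBABDCBBDBAB ⇒ CA·BD·DCB·BD·BAB·CA·BD·DCB·DCB·BAB·DCB·CA·BD·DCB·DCB·CA·DCB·BAB·DCB
    A ↦ BAB
    B ↦ DCB
    C ↦ BD
    D ↦ CA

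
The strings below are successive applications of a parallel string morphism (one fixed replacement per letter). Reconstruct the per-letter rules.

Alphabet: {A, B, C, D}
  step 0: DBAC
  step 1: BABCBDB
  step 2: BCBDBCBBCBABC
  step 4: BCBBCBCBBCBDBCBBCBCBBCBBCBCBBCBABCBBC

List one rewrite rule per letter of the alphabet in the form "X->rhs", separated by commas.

A->BD, B->BC, C->B, D->BA

  step 1 ⇒ step 2: BABCBDB ⇒ BC·BD·BC·B·BC·BA·BC
    A ↦ BD
    B ↦ BC
    C ↦ B
    D ↦ BA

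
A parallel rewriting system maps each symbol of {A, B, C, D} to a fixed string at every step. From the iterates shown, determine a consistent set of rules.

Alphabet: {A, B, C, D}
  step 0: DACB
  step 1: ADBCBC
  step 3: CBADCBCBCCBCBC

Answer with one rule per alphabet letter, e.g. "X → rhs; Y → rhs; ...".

  step 0 ⇒ step 1: DACB ⇒ AD·B·CB·C
    A ↦ B
    B ↦ C
    C ↦ CB
    D ↦ AD

A->B, B->C, C->CB, D->AD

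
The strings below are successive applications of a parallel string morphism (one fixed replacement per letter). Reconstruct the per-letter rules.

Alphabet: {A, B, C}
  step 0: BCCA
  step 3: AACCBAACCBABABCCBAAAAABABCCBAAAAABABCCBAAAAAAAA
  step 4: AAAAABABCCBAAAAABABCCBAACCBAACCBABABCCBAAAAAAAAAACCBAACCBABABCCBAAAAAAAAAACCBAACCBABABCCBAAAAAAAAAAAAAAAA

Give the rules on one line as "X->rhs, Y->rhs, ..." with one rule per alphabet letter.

  step 3 ⇒ step 4: AACCBAACCBABABCCBAAAAABABCCBAAAAABABCCBAAAAAAAA ⇒ AA·AA·AB·AB·CCB·AA·AA·AB·AB·CCB·AA·CCB·AA·CCB·AB·AB·CCB·AA·AA·AA·AA·AA·CCB·AA·CCB·AB·AB·CCB·AA·AA·AA·AA·AA·CCB·AA·CCB·AB·AB·CCB·AA·AA·AA·AA·AA·AA·AA·AA
    A ↦ AA
    B ↦ CCB
    C ↦ AB

A->AA, B->CCB, C->AB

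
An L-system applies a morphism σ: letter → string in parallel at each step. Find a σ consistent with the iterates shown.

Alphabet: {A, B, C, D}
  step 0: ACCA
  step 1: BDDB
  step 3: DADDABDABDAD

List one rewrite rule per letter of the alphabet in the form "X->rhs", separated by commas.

A->B, B->DC, C->D, D->DA

  step 0 ⇒ step 1: ACCA ⇒ B·D·D·B
    A ↦ B
    C ↦ D
    B ↦ DC  (constrained at step 1)
    D ↦ DA  (constrained at step 1)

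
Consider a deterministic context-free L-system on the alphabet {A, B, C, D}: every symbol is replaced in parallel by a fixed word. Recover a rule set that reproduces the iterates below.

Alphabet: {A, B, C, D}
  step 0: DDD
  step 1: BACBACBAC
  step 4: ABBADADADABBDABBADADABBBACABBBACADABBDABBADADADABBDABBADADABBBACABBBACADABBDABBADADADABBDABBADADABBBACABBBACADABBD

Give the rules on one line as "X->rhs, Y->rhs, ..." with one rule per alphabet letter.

  step 0 ⇒ step 1: DDD ⇒ BAC·BAC·BAC
    D ↦ BAC
    A ↦ ABB  (constrained at step 1)
    B ↦ AD  (constrained at step 1)
    C ↦ D  (constrained at step 1)

A->ABB, B->AD, C->D, D->BAC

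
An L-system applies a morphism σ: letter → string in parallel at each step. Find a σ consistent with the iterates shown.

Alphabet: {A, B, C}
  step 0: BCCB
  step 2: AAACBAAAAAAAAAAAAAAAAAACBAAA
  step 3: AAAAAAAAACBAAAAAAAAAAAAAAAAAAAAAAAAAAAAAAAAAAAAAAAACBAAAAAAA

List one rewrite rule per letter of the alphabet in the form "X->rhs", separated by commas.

  step 2 ⇒ step 3: AAACBAAAAAAAAAAAAAAAAAACBAAA ⇒ AA·AA·AA·AAA·CBA·AA·AA·AA·AA·AA·AA·AA·AA·AA·AA·AA·AA·AA·AA·AA·AA·AA·AA·AAA·CBA·AA·AA·AA
    A ↦ AA
    B ↦ CBA
    C ↦ AAA

A->AA, B->CBA, C->AAA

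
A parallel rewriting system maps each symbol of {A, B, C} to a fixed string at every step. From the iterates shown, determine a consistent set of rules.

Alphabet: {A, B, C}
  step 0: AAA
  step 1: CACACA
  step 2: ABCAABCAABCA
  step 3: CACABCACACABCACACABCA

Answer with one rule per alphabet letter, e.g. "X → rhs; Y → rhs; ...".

  step 2 ⇒ step 3: ABCAABCAABCA ⇒ CA·C·AB·CA·CA·C·AB·CA·CA·C·AB·CA
    A ↦ CA
    B ↦ C
    C ↦ AB

A->CA, B->C, C->AB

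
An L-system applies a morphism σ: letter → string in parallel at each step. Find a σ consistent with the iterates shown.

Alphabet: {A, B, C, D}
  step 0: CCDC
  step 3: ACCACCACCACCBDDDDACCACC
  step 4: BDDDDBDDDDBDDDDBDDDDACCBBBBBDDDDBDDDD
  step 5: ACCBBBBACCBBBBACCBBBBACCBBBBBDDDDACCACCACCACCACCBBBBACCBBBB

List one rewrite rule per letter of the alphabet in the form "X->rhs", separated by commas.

  step 4 ⇒ step 5: BDDDDBDDDDBDDDDBDDDDACCBBBBBDDDDBDDDD ⇒ ACC·B·B·B·B·ACC·B·B·B·B·ACC·B·B·B·B·ACC·B·B·B·B·B·DD·DD·ACC·ACC·ACC·ACC·ACC·B·B·B·B·ACC·B·B·B·B
    A ↦ B
    B ↦ ACC
    C ↦ DD
    D ↦ B

A->B, B->ACC, C->DD, D->B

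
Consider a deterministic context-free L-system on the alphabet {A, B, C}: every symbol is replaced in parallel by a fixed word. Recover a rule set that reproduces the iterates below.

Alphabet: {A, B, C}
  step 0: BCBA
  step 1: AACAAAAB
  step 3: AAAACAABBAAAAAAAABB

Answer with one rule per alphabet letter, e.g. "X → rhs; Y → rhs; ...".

A->B, B->AA, C->CAA

  step 0 ⇒ step 1: BCBA ⇒ AA·CAA·AA·B
    A ↦ B
    B ↦ AA
    C ↦ CAA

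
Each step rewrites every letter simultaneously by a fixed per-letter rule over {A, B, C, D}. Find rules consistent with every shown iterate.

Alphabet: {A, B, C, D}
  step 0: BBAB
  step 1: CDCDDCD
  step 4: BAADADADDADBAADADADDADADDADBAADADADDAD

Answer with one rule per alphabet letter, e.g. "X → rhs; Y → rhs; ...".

  step 0 ⇒ step 1: BBAB ⇒ CD·CD·D·CD
    A ↦ D
    B ↦ CD
    C ↦ BA  (constrained at step 1)
    D ↦ AD  (constrained at step 1)

A->D, B->CD, C->BA, D->AD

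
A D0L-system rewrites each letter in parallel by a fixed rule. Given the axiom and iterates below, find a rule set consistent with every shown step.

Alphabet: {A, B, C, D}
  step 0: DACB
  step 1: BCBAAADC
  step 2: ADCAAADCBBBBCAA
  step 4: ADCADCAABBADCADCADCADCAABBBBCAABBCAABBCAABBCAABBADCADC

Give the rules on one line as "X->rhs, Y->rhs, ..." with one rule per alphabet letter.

A->B, B->ADC, C->AA, D->BC

  step 1 ⇒ step 2: BCBAAADC ⇒ ADC·AA·ADC·B·B·B·BC·AA
    A ↦ B
    B ↦ ADC
    C ↦ AA
    D ↦ BC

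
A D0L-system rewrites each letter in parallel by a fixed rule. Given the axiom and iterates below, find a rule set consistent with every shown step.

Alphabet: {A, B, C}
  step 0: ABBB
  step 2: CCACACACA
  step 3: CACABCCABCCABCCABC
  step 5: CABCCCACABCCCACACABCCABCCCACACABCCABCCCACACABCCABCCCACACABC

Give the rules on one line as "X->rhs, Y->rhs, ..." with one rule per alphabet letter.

  step 2 ⇒ step 3: CCACACACA ⇒ CA·CA·BC·CA·BC·CA·BC·CA·BC
    A ↦ BC
    C ↦ CA
    B ↦ C  (constrained at step 0)

A->BC, B->C, C->CA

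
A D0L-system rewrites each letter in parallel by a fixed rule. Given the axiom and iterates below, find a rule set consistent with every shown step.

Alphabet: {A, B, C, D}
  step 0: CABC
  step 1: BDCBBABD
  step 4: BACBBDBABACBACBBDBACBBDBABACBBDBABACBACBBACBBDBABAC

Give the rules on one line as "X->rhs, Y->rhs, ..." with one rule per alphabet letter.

A->CB, B->BA, C->BD, D->C

  step 0 ⇒ step 1: CABC ⇒ BD·CB·BA·BD
    A ↦ CB
    B ↦ BA
    C ↦ BD
    D ↦ C  (constrained at step 1)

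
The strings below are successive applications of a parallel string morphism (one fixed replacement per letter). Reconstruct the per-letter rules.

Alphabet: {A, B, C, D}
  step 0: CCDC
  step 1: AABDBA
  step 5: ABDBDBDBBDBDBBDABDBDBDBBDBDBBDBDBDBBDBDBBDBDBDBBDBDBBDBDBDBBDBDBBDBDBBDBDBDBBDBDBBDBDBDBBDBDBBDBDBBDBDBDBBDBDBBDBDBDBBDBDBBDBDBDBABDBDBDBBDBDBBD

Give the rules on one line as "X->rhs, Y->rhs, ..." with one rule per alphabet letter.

  step 0 ⇒ step 1: CCDC ⇒ A·A·BDB·A
    C ↦ A
    D ↦ BDB
    A ↦ CB  (constrained at step 1)
    B ↦ BD  (constrained at step 1)

A->CB, B->BD, C->A, D->BDB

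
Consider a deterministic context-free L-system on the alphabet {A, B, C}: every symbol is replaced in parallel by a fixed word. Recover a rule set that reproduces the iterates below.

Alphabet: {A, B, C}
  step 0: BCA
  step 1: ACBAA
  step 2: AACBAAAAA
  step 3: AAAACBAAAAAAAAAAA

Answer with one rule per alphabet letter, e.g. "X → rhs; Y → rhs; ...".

A->AA, B->A, C->CB

  step 2 ⇒ step 3: AACBAAAAA ⇒ AA·AA·CB·A·AA·AA·AA·AA·AA
    A ↦ AA
    B ↦ A
    C ↦ CB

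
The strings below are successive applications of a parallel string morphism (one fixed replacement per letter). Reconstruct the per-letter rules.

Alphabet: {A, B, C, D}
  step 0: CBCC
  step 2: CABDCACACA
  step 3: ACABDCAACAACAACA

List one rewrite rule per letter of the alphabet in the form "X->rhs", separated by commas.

A->CA, B->BD, C->A, D->CA

  step 2 ⇒ step 3: CABDCACACA ⇒ A·CA·BD·CA·A·CA·A·CA·A·CA
    A ↦ CA
    B ↦ BD
    C ↦ A
    D ↦ CA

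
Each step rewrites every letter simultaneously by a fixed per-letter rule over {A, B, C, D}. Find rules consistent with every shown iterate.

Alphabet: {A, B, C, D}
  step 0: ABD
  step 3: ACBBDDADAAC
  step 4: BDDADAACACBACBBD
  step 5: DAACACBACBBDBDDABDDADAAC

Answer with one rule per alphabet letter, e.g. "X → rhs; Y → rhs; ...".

  step 4 ⇒ step 5: BDDADAACACBACBBD ⇒ DA·AC·AC·B·AC·B·B·D·B·D·DA·B·D·DA·DA·AC
    A ↦ B
    B ↦ DA
    C ↦ D
    D ↦ AC

A->B, B->DA, C->D, D->AC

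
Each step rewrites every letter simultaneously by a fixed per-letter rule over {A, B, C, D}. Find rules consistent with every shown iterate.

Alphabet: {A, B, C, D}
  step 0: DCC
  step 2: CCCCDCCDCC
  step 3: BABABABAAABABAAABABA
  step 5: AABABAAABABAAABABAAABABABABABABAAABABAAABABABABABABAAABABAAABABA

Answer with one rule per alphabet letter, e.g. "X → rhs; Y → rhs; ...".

  step 2 ⇒ step 3: CCCCDCCDCC ⇒ BA·BA·BA·BA·AA·BA·BA·AA·BA·BA
    C ↦ BA
    D ↦ AA
    A ↦ CC  (constrained at step 3)
    B ↦ D  (constrained at step 3)

A->CC, B->D, C->BA, D->AA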